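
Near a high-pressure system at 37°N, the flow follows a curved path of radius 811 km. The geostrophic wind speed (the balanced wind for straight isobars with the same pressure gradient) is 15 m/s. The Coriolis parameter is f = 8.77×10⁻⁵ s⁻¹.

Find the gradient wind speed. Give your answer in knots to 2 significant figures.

42 knots

Around a high, pressure-gradient force acts outward with centrifugal, so Coriolis balances both:
fV = (1/ρ)|∂P/∂n| + V²/R  →  V² − fR·V + fR·V_g = 0
With fR = 8.77×10⁻⁵ × 811×10³ m = 71.1 m/s:
V = [fR − √((fR)² − 4 fR V_g)]/2 = [71.1 − √(71.1² − 4×71.1×15)]/2 = 21.5 m/s
Supergeostrophic (V > V_g = 15 m/s), as expected around a high.
Converting: 21.5 m/s × 1.944 = 42 knots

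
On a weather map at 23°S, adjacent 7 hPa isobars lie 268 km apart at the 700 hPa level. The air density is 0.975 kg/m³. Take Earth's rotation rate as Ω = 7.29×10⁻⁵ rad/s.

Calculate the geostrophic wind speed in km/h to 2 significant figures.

Coriolis parameter at 23°S:
f = 2Ω sin φ = 2 × 7.29×10⁻⁵ × sin 23° = 5.70×10⁻⁵ s⁻¹
Pressure gradient: |∂P/∂n| = 700 Pa / 268000 m = 2.61×10⁻³ Pa/m
Geostrophic balance (pressure-gradient force = Coriolis force):
V_g = (1/(fρ)) |∂P/∂n| = 2.61×10⁻³ / (5.70×10⁻⁵ × 0.975) = 47.0 m/s
Converting: 47.0 m/s × 3.6 = 170 km/h

170 km/h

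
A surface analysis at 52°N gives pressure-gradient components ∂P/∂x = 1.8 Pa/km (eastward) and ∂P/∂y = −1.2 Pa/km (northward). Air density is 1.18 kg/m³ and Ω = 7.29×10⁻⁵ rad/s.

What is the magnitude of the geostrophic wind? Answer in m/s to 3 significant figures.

Coriolis parameter at 52°N:
f = 2Ω sin φ = 2 × 7.29×10⁻⁵ × sin 52° = 1.15×10⁻⁴ s⁻¹
Component geostrophic relations (x east, y north):
u_g = −(1/(fρ)) ∂P/∂y,  v_g = (1/(fρ)) ∂P/∂x
u_g = −(−1.2×10⁻³)/(1.15×10⁻⁴ × 1.18) = 8.85 m/s;  v_g = (1.8×10⁻³)/(1.15×10⁻⁴ × 1.18) = 13.3 m/s
|V_g| = √(u_g² + v_g²) = 16.0 m/s

16.0 m/s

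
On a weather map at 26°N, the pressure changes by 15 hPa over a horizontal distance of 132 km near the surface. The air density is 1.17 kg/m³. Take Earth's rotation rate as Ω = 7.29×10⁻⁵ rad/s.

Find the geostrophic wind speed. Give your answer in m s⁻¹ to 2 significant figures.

Coriolis parameter at 26°N:
f = 2Ω sin φ = 2 × 7.29×10⁻⁵ × sin 26° = 6.39×10⁻⁵ s⁻¹
Pressure gradient: |∂P/∂n| = 1500 Pa / 132000 m = 1.14×10⁻² Pa/m
Geostrophic balance (pressure-gradient force = Coriolis force):
V_g = (1/(fρ)) |∂P/∂n| = 1.14×10⁻² / (6.39×10⁻⁵ × 1.17) = 152 m/s

150 m s⁻¹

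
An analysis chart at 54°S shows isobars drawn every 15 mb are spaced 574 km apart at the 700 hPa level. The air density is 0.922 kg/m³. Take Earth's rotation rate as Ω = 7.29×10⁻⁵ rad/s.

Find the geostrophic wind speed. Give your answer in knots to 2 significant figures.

Coriolis parameter at 54°S:
f = 2Ω sin φ = 2 × 7.29×10⁻⁵ × sin 54° = 1.18×10⁻⁴ s⁻¹
Pressure gradient: |∂P/∂n| = 1500 Pa / 574000 m = 2.61×10⁻³ Pa/m
Geostrophic balance (pressure-gradient force = Coriolis force):
V_g = (1/(fρ)) |∂P/∂n| = 2.61×10⁻³ / (1.18×10⁻⁴ × 0.922) = 24.0 m/s
Converting: 24.0 m/s × 1.944 = 47 knots

47 knots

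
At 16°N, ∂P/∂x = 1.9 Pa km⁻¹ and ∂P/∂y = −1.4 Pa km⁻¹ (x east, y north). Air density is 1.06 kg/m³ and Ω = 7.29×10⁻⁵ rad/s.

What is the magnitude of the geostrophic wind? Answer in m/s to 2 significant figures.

55 m/s

Coriolis parameter at 16°N:
f = 2Ω sin φ = 2 × 7.29×10⁻⁵ × sin 16° = 4.02×10⁻⁵ s⁻¹
Component geostrophic relations (x east, y north):
u_g = −(1/(fρ)) ∂P/∂y,  v_g = (1/(fρ)) ∂P/∂x
u_g = −(−1.4×10⁻³)/(4.02×10⁻⁵ × 1.06) = 32.9 m/s;  v_g = (1.9×10⁻³)/(4.02×10⁻⁵ × 1.06) = 44.6 m/s
|V_g| = √(u_g² + v_g²) = 55.4 m/s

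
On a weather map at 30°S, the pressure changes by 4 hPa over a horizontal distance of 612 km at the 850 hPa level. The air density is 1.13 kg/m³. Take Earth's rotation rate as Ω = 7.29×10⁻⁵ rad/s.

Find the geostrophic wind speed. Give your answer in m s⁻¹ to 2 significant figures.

7.9 m s⁻¹

Coriolis parameter at 30°S:
f = 2Ω sin φ = 2 × 7.29×10⁻⁵ × sin 30° = 7.29×10⁻⁵ s⁻¹
Pressure gradient: |∂P/∂n| = 400 Pa / 612000 m = 6.54×10⁻⁴ Pa/m
Geostrophic balance (pressure-gradient force = Coriolis force):
V_g = (1/(fρ)) |∂P/∂n| = 6.54×10⁻⁴ / (7.29×10⁻⁵ × 1.13) = 7.93 m/s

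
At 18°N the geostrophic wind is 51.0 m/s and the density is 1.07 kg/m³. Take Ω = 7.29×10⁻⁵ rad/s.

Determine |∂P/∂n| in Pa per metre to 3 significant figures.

2.46×10⁻³ Pa/m

Coriolis parameter at 18°N:
f = 2Ω sin φ = 2 × 7.29×10⁻⁵ × sin 18° = 4.51×10⁻⁵ s⁻¹
Geostrophic balance rearranged: |∂P/∂n| = f ρ V_g
|∂P/∂n| = 4.51×10⁻⁵ × 1.07 × 51.0 = 2.46×10⁻³ Pa/m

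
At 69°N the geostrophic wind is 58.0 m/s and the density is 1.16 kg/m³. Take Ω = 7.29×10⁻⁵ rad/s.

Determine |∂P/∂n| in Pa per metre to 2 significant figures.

9.2×10⁻³ Pa/m

Coriolis parameter at 69°N:
f = 2Ω sin φ = 2 × 7.29×10⁻⁵ × sin 69° = 1.36×10⁻⁴ s⁻¹
Geostrophic balance rearranged: |∂P/∂n| = f ρ V_g
|∂P/∂n| = 1.36×10⁻⁴ × 1.16 × 58.0 = 9.16×10⁻³ Pa/m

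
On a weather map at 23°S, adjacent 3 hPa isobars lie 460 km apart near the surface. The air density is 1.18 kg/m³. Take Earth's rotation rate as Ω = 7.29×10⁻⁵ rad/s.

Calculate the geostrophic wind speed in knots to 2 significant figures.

Coriolis parameter at 23°S:
f = 2Ω sin φ = 2 × 7.29×10⁻⁵ × sin 23° = 5.70×10⁻⁵ s⁻¹
Pressure gradient: |∂P/∂n| = 300 Pa / 460000 m = 6.52×10⁻⁴ Pa/m
Geostrophic balance (pressure-gradient force = Coriolis force):
V_g = (1/(fρ)) |∂P/∂n| = 6.52×10⁻⁴ / (5.70×10⁻⁵ × 1.18) = 9.70 m/s
Converting: 9.70 m/s × 1.944 = 19 knots

19 knots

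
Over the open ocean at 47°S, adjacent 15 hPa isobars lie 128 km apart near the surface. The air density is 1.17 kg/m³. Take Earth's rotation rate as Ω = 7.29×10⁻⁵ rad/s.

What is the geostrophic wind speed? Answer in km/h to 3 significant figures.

Coriolis parameter at 47°S:
f = 2Ω sin φ = 2 × 7.29×10⁻⁵ × sin 47° = 1.07×10⁻⁴ s⁻¹
Pressure gradient: |∂P/∂n| = 1500 Pa / 128000 m = 1.17×10⁻² Pa/m
Geostrophic balance (pressure-gradient force = Coriolis force):
V_g = (1/(fρ)) |∂P/∂n| = 1.17×10⁻² / (1.07×10⁻⁴ × 1.17) = 93.9 m/s
Converting: 93.9 m/s × 3.6 = 338 km/h

338 km/h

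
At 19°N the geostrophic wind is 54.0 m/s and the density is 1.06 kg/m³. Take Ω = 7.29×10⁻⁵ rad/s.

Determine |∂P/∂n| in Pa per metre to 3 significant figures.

Coriolis parameter at 19°N:
f = 2Ω sin φ = 2 × 7.29×10⁻⁵ × sin 19° = 4.75×10⁻⁵ s⁻¹
Geostrophic balance rearranged: |∂P/∂n| = f ρ V_g
|∂P/∂n| = 4.75×10⁻⁵ × 1.06 × 54.0 = 2.72×10⁻³ Pa/m

2.72×10⁻³ Pa/m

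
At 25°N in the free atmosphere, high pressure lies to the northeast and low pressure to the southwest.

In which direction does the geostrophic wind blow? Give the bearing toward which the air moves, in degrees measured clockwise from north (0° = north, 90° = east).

315°

The pressure-gradient force points toward the southwest (bearing 225°).
Geostrophic balance: in the Northern Hemisphere the Coriolis force deflects motion to the right, so the geostrophic wind blows 90° to the right of the pressure-gradient force (low pressure on the left).
Rotating 225° by 90° clockwise gives 315° — the wind blows toward the northwest.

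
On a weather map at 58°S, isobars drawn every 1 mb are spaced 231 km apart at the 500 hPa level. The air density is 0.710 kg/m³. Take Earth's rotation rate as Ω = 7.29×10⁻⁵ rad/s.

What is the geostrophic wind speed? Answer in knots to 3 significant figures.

Coriolis parameter at 58°S:
f = 2Ω sin φ = 2 × 7.29×10⁻⁵ × sin 58° = 1.24×10⁻⁴ s⁻¹
Pressure gradient: |∂P/∂n| = 100 Pa / 231000 m = 4.33×10⁻⁴ Pa/m
Geostrophic balance (pressure-gradient force = Coriolis force):
V_g = (1/(fρ)) |∂P/∂n| = 4.33×10⁻⁴ / (1.24×10⁻⁴ × 0.710) = 4.93 m/s
Converting: 4.93 m/s × 1.944 = 9.59 knots

9.59 knots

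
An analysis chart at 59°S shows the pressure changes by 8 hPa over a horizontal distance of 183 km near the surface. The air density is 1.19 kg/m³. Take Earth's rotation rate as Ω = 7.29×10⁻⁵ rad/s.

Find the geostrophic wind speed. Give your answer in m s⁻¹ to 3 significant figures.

Coriolis parameter at 59°S:
f = 2Ω sin φ = 2 × 7.29×10⁻⁵ × sin 59° = 1.25×10⁻⁴ s⁻¹
Pressure gradient: |∂P/∂n| = 800 Pa / 183000 m = 4.37×10⁻³ Pa/m
Geostrophic balance (pressure-gradient force = Coriolis force):
V_g = (1/(fρ)) |∂P/∂n| = 4.37×10⁻³ / (1.25×10⁻⁴ × 1.19) = 29.4 m/s

29.4 m s⁻¹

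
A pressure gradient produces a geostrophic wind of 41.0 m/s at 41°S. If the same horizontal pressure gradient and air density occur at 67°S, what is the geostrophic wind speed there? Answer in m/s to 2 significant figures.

With the same pressure gradient and density, V_g ∝ 1/f ∝ 1/sin φ.
V₂ = V₁ · sin φ₁ / sin φ₂ = 41.0 × sin 41° / sin 67°
V₂ = 41.0 × 0.6561/0.9205 = 29 m/s

29 m/s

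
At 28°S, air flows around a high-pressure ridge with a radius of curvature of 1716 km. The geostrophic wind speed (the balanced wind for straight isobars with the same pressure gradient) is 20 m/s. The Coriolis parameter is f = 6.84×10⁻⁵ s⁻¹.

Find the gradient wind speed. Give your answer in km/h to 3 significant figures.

92.1 km/h

Around a high, pressure-gradient force acts outward with centrifugal, so Coriolis balances both:
fV = (1/ρ)|∂P/∂n| + V²/R  →  V² − fR·V + fR·V_g = 0
With fR = 6.84×10⁻⁵ × 1716×10³ m = 117 m/s:
V = [fR − √((fR)² − 4 fR V_g)]/2 = [117 − √(117² − 4×117×20)]/2 = 25.6 m/s
Supergeostrophic (V > V_g = 20 m/s), as expected around a high.
Converting: 25.6 m/s × 3.6 = 92.1 km/h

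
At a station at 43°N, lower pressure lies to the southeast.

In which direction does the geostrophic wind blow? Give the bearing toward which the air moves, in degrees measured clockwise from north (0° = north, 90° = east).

The pressure-gradient force points toward the southeast (bearing 135°).
Geostrophic balance: in the Northern Hemisphere the Coriolis force deflects motion to the right, so the geostrophic wind blows 90° to the right of the pressure-gradient force (low pressure on the left).
Rotating 135° by 90° clockwise gives 225° — the wind blows toward the southwest.

225°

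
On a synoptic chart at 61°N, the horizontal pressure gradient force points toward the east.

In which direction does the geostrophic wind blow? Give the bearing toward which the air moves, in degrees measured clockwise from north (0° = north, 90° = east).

The pressure-gradient force points toward the east (bearing 090°).
Geostrophic balance: in the Northern Hemisphere the Coriolis force deflects motion to the right, so the geostrophic wind blows 90° to the right of the pressure-gradient force (low pressure on the left).
Rotating 090° by 90° clockwise gives 180° — the wind blows toward the south.

180°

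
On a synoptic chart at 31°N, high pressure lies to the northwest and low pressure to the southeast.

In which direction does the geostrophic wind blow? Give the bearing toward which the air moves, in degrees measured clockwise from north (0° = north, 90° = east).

225°

The pressure-gradient force points toward the southeast (bearing 135°).
Geostrophic balance: in the Northern Hemisphere the Coriolis force deflects motion to the right, so the geostrophic wind blows 90° to the right of the pressure-gradient force (low pressure on the left).
Rotating 135° by 90° clockwise gives 225° — the wind blows toward the southwest.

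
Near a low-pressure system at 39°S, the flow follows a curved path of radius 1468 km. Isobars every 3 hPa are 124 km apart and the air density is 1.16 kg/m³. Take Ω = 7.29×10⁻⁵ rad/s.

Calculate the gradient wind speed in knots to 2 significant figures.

39 knots

Coriolis parameter at 39°S:
f = 2Ω sin φ = 2 × 7.29×10⁻⁵ × sin 39° = 9.18×10⁻⁵ s⁻¹
Pressure gradient: |∂P/∂n| = 300 Pa / 124000 m = 2.42×10⁻³ Pa/m
Geostrophic speed: V_g = |∂P/∂n|/(fρ) = 2.42×10⁻³/(9.18×10⁻⁵ × 1.16) = 22.7 m/s
Around a low, centrifugal force acts outward with Coriolis, so pressure-gradient force balances both:
(1/ρ)|∂P/∂n| = fV + V²/R  →  V² + fR·V − fR·V_g = 0
With fR = 9.18×10⁻⁵ × 1468×10³ m = 135 m/s:
V = [−fR + √((fR)² + 4 fR V_g)]/2 = [−135 + √(135² + 4×135×22.7)]/2 = 19.8 m/s
Subgeostrophic (V < V_g = 22.7 m/s), as expected around a low.
Converting: 19.8 m/s × 1.944 = 39 knots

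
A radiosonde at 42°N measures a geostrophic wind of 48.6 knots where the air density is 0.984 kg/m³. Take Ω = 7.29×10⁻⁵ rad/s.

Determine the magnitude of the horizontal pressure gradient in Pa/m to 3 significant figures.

Coriolis parameter at 42°N:
f = 2Ω sin φ = 2 × 7.29×10⁻⁵ × sin 42° = 9.76×10⁻⁵ s⁻¹
Wind speed in SI: 48.6 knots = 25.0 m/s
Geostrophic balance rearranged: |∂P/∂n| = f ρ V_g
|∂P/∂n| = 9.76×10⁻⁵ × 0.984 × 25.0 = 2.40×10⁻³ Pa/m

2.40×10⁻³ Pa/m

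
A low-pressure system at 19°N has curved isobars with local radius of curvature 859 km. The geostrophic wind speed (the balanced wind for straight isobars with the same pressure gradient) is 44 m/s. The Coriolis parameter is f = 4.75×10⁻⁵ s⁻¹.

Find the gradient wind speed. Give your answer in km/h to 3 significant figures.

95.9 km/h

Around a low, centrifugal force acts outward with Coriolis, so pressure-gradient force balances both:
(1/ρ)|∂P/∂n| = fV + V²/R  →  V² + fR·V − fR·V_g = 0
With fR = 4.75×10⁻⁵ × 859×10³ m = 40.8 m/s:
V = [−fR + √((fR)² + 4 fR V_g)]/2 = [−40.8 + √(40.8² + 4×40.8×44)]/2 = 26.6 m/s
Subgeostrophic (V < V_g = 44 m/s), as expected around a low.
Converting: 26.6 m/s × 3.6 = 95.9 km/h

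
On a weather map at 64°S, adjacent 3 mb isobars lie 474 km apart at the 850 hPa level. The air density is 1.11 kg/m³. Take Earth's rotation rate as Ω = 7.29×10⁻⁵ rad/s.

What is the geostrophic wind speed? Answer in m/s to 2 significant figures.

Coriolis parameter at 64°S:
f = 2Ω sin φ = 2 × 7.29×10⁻⁵ × sin 64° = 1.31×10⁻⁴ s⁻¹
Pressure gradient: |∂P/∂n| = 300 Pa / 474000 m = 6.33×10⁻⁴ Pa/m
Geostrophic balance (pressure-gradient force = Coriolis force):
V_g = (1/(fρ)) |∂P/∂n| = 6.33×10⁻⁴ / (1.31×10⁻⁴ × 1.11) = 4.35 m/s

4.4 m/s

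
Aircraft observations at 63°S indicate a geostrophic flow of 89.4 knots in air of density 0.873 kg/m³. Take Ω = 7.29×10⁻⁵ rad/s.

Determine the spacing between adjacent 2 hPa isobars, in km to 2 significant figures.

Coriolis parameter at 63°S:
f = 2Ω sin φ = 2 × 7.29×10⁻⁵ × sin 63° = 1.30×10⁻⁴ s⁻¹
Wind speed in SI: 89.4 knots = 46.0 m/s
Geostrophic balance rearranged: |∂P/∂n| = f ρ V_g
|∂P/∂n| = 1.30×10⁻⁴ × 0.873 × 46.0 = 5.22×10⁻³ Pa/m
Isobar spacing: Δn = ΔP/|∂P/∂n| = 200 Pa / 5.22×10⁻³ Pa/m = 38344 m ≈ 38 km

38 km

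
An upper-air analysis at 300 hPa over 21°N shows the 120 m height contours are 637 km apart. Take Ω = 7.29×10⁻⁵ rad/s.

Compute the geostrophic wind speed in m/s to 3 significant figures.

35.4 m/s

Coriolis parameter at 21°N:
f = 2Ω sin φ = 2 × 7.29×10⁻⁵ × sin 21° = 5.23×10⁻⁵ s⁻¹
Height gradient: |∂Z/∂n| = 120 m / 637000 m = 1.88×10⁻⁴
On a pressure surface, geostrophic balance gives V_g = (g/f)|∂Z/∂n|:
V_g = 9.81 × 1.88×10⁻⁴ / 5.23×10⁻⁵ = 35.4 m/s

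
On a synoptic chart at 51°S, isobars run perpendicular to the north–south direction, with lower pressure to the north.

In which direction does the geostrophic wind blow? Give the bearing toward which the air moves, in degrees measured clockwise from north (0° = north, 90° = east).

The pressure-gradient force points toward the north (bearing 000°).
Geostrophic balance: in the Southern Hemisphere the Coriolis force deflects motion to the left, so the geostrophic wind blows 90° to the left of the pressure-gradient force (low pressure on the right).
Rotating 000° by 90° counterclockwise gives 270° — the wind blows toward the west.

270°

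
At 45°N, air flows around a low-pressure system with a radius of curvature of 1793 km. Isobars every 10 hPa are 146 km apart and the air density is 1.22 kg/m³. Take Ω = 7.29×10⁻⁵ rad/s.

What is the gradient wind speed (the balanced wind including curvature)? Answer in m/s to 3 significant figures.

44.0 m/s

Coriolis parameter at 45°N:
f = 2Ω sin φ = 2 × 7.29×10⁻⁵ × sin 45° = 1.03×10⁻⁴ s⁻¹
Pressure gradient: |∂P/∂n| = 1000 Pa / 146000 m = 6.85×10⁻³ Pa/m
Geostrophic speed: V_g = |∂P/∂n|/(fρ) = 6.85×10⁻³/(1.03×10⁻⁴ × 1.22) = 54.5 m/s
Around a low, centrifugal force acts outward with Coriolis, so pressure-gradient force balances both:
(1/ρ)|∂P/∂n| = fV + V²/R  →  V² + fR·V − fR·V_g = 0
With fR = 1.03×10⁻⁴ × 1793×10³ m = 185 m/s:
V = [−fR + √((fR)² + 4 fR V_g)]/2 = [−185 + √(185² + 4×185×54.5)]/2 = 44 m/s
Subgeostrophic (V < V_g = 54.5 m/s), as expected around a low.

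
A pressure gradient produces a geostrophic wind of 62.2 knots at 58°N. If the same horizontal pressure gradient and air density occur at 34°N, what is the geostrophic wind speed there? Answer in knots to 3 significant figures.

With the same pressure gradient and density, V_g ∝ 1/f ∝ 1/sin φ.
V₂ = V₁ · sin φ₁ / sin φ₂ = 62.2 × sin 58° / sin 34°
V₂ = 62.2 × 0.8480/0.5592 = 94.3 knots

94.3 knots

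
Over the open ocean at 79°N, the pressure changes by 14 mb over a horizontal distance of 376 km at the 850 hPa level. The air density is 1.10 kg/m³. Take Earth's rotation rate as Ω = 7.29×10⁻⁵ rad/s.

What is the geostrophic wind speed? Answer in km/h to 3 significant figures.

85.1 km/h

Coriolis parameter at 79°N:
f = 2Ω sin φ = 2 × 7.29×10⁻⁵ × sin 79° = 1.43×10⁻⁴ s⁻¹
Pressure gradient: |∂P/∂n| = 1400 Pa / 376000 m = 3.72×10⁻³ Pa/m
Geostrophic balance (pressure-gradient force = Coriolis force):
V_g = (1/(fρ)) |∂P/∂n| = 3.72×10⁻³ / (1.43×10⁻⁴ × 1.10) = 23.7 m/s
Converting: 23.7 m/s × 3.6 = 85.1 km/h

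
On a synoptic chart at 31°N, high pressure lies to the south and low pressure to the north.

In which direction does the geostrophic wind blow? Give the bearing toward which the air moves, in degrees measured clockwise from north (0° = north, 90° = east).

090°

The pressure-gradient force points toward the north (bearing 000°).
Geostrophic balance: in the Northern Hemisphere the Coriolis force deflects motion to the right, so the geostrophic wind blows 90° to the right of the pressure-gradient force (low pressure on the left).
Rotating 000° by 90° clockwise gives 090° — the wind blows toward the east.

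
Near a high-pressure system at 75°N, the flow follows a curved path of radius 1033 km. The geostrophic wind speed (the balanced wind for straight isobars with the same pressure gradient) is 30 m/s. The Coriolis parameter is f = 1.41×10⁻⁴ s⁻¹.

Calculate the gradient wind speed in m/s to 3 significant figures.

42.3 m/s

Around a high, pressure-gradient force acts outward with centrifugal, so Coriolis balances both:
fV = (1/ρ)|∂P/∂n| + V²/R  →  V² − fR·V + fR·V_g = 0
With fR = 1.41×10⁻⁴ × 1033×10³ m = 146 m/s:
V = [fR − √((fR)² − 4 fR V_g)]/2 = [146 − √(146² − 4×146×30)]/2 = 42.3 m/s
Supergeostrophic (V > V_g = 30 m/s), as expected around a high.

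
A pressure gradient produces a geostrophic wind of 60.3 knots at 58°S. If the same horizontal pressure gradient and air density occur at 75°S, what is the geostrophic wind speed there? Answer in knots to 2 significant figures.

With the same pressure gradient and density, V_g ∝ 1/f ∝ 1/sin φ.
V₂ = V₁ · sin φ₁ / sin φ₂ = 60.3 × sin 58° / sin 75°
V₂ = 60.3 × 0.8480/0.9659 = 53 knots

53 knots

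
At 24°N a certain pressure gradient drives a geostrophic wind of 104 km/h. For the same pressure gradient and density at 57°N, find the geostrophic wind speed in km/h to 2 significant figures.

50 km/h

With the same pressure gradient and density, V_g ∝ 1/f ∝ 1/sin φ.
V₂ = V₁ · sin φ₁ / sin φ₂ = 104 × sin 24° / sin 57°
V₂ = 104 × 0.4067/0.8387 = 50 km/h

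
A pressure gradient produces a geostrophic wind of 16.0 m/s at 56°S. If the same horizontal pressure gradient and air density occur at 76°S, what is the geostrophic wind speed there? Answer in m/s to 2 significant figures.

14 m/s

With the same pressure gradient and density, V_g ∝ 1/f ∝ 1/sin φ.
V₂ = V₁ · sin φ₁ / sin φ₂ = 16.0 × sin 56° / sin 76°
V₂ = 16.0 × 0.8290/0.9703 = 14 m/s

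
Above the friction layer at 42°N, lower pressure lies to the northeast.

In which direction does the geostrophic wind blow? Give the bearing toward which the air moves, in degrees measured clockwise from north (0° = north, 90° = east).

The pressure-gradient force points toward the northeast (bearing 045°).
Geostrophic balance: in the Northern Hemisphere the Coriolis force deflects motion to the right, so the geostrophic wind blows 90° to the right of the pressure-gradient force (low pressure on the left).
Rotating 045° by 90° clockwise gives 135° — the wind blows toward the southeast.

135°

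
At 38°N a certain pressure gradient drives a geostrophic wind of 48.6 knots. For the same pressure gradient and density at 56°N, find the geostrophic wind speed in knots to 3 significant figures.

36.1 knots

With the same pressure gradient and density, V_g ∝ 1/f ∝ 1/sin φ.
V₂ = V₁ · sin φ₁ / sin φ₂ = 48.6 × sin 38° / sin 56°
V₂ = 48.6 × 0.6157/0.8290 = 36.1 knots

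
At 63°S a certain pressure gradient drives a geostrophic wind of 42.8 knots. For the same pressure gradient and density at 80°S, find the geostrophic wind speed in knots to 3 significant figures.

38.7 knots

With the same pressure gradient and density, V_g ∝ 1/f ∝ 1/sin φ.
V₂ = V₁ · sin φ₁ / sin φ₂ = 42.8 × sin 63° / sin 80°
V₂ = 42.8 × 0.8910/0.9848 = 38.7 knots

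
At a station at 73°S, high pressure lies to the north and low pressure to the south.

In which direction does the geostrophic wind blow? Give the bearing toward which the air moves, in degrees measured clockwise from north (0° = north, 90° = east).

The pressure-gradient force points toward the south (bearing 180°).
Geostrophic balance: in the Southern Hemisphere the Coriolis force deflects motion to the left, so the geostrophic wind blows 90° to the left of the pressure-gradient force (low pressure on the right).
Rotating 180° by 90° counterclockwise gives 090° — the wind blows toward the east.

090°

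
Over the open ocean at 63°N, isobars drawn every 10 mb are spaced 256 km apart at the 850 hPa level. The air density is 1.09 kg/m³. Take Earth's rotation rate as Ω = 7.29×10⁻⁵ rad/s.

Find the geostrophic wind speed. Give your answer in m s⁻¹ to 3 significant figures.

Coriolis parameter at 63°N:
f = 2Ω sin φ = 2 × 7.29×10⁻⁵ × sin 63° = 1.30×10⁻⁴ s⁻¹
Pressure gradient: |∂P/∂n| = 1000 Pa / 256000 m = 3.91×10⁻³ Pa/m
Geostrophic balance (pressure-gradient force = Coriolis force):
V_g = (1/(fρ)) |∂P/∂n| = 3.91×10⁻³ / (1.30×10⁻⁴ × 1.09) = 27.6 m/s

27.6 m s⁻¹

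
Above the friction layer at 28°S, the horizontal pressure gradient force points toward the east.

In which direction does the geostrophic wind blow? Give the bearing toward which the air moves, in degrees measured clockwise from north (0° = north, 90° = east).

000°

The pressure-gradient force points toward the east (bearing 090°).
Geostrophic balance: in the Southern Hemisphere the Coriolis force deflects motion to the left, so the geostrophic wind blows 90° to the left of the pressure-gradient force (low pressure on the right).
Rotating 090° by 90° counterclockwise gives 000° — the wind blows toward the north.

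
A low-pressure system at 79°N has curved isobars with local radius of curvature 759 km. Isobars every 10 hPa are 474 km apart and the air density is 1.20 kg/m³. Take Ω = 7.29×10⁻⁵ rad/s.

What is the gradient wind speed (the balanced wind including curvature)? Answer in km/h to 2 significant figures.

40 km/h

Coriolis parameter at 79°N:
f = 2Ω sin φ = 2 × 7.29×10⁻⁵ × sin 79° = 1.43×10⁻⁴ s⁻¹
Pressure gradient: |∂P/∂n| = 1000 Pa / 474000 m = 2.11×10⁻³ Pa/m
Geostrophic speed: V_g = |∂P/∂n|/(fρ) = 2.11×10⁻³/(1.43×10⁻⁴ × 1.20) = 12.3 m/s
Around a low, centrifugal force acts outward with Coriolis, so pressure-gradient force balances both:
(1/ρ)|∂P/∂n| = fV + V²/R  →  V² + fR·V − fR·V_g = 0
With fR = 1.43×10⁻⁴ × 759×10³ m = 109 m/s:
V = [−fR + √((fR)² + 4 fR V_g)]/2 = [−109 + √(109² + 4×109×12.3)]/2 = 11.1 m/s
Subgeostrophic (V < V_g = 12.3 m/s), as expected around a low.
Converting: 11.1 m/s × 3.6 = 40 km/h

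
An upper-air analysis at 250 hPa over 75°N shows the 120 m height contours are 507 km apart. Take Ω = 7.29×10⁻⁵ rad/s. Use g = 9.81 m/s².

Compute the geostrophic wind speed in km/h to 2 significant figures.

Coriolis parameter at 75°N:
f = 2Ω sin φ = 2 × 7.29×10⁻⁵ × sin 75° = 1.41×10⁻⁴ s⁻¹
Height gradient: |∂Z/∂n| = 120 m / 507000 m = 2.37×10⁻⁴
On a pressure surface, geostrophic balance gives V_g = (g/f)|∂Z/∂n|:
V_g = 9.81 × 2.37×10⁻⁴ / 1.41×10⁻⁴ = 16.5 m/s
Converting: 16.5 m/s × 3.6 = 59 km/h

59 km/h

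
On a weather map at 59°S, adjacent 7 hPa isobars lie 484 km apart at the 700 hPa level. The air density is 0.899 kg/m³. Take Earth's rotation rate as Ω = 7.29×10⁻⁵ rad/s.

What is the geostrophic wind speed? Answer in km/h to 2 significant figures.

Coriolis parameter at 59°S:
f = 2Ω sin φ = 2 × 7.29×10⁻⁵ × sin 59° = 1.25×10⁻⁴ s⁻¹
Pressure gradient: |∂P/∂n| = 700 Pa / 484000 m = 1.45×10⁻³ Pa/m
Geostrophic balance (pressure-gradient force = Coriolis force):
V_g = (1/(fρ)) |∂P/∂n| = 1.45×10⁻³ / (1.25×10⁻⁴ × 0.899) = 12.9 m/s
Converting: 12.9 m/s × 3.6 = 46 km/h

46 km/h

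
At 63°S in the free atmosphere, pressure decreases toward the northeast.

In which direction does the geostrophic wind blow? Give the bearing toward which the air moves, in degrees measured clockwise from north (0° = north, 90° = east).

The pressure-gradient force points toward the northeast (bearing 045°).
Geostrophic balance: in the Southern Hemisphere the Coriolis force deflects motion to the left, so the geostrophic wind blows 90° to the left of the pressure-gradient force (low pressure on the right).
Rotating 045° by 90° counterclockwise gives 315° — the wind blows toward the northwest.

315°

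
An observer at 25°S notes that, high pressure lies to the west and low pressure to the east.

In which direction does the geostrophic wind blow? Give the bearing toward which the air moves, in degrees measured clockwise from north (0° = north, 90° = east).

000°

The pressure-gradient force points toward the east (bearing 090°).
Geostrophic balance: in the Southern Hemisphere the Coriolis force deflects motion to the left, so the geostrophic wind blows 90° to the left of the pressure-gradient force (low pressure on the right).
Rotating 090° by 90° counterclockwise gives 000° — the wind blows toward the north.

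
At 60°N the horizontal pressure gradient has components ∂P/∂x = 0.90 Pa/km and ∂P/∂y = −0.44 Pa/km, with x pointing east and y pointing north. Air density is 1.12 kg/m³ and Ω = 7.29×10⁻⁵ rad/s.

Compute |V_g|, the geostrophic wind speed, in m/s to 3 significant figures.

Coriolis parameter at 60°N:
f = 2Ω sin φ = 2 × 7.29×10⁻⁵ × sin 60° = 1.26×10⁻⁴ s⁻¹
Component geostrophic relations (x east, y north):
u_g = −(1/(fρ)) ∂P/∂y,  v_g = (1/(fρ)) ∂P/∂x
u_g = −(−0.44×10⁻³)/(1.26×10⁻⁴ × 1.12) = 3.11 m/s;  v_g = (0.90×10⁻³)/(1.26×10⁻⁴ × 1.12) = 6.36 m/s
|V_g| = √(u_g² + v_g²) = 7.08 m/s

7.08 m/s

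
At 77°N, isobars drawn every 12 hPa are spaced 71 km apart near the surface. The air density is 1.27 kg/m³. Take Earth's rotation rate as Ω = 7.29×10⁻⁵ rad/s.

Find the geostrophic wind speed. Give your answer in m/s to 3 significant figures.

Coriolis parameter at 77°N:
f = 2Ω sin φ = 2 × 7.29×10⁻⁵ × sin 77° = 1.42×10⁻⁴ s⁻¹
Pressure gradient: |∂P/∂n| = 1200 Pa / 71000 m = 1.69×10⁻² Pa/m
Geostrophic balance (pressure-gradient force = Coriolis force):
V_g = (1/(fρ)) |∂P/∂n| = 1.69×10⁻² / (1.42×10⁻⁴ × 1.27) = 93.7 m/s

93.7 m/s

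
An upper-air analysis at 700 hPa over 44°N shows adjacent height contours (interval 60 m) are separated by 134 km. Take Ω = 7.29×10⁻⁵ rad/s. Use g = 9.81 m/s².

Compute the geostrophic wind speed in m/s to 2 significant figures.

Coriolis parameter at 44°N:
f = 2Ω sin φ = 2 × 7.29×10⁻⁵ × sin 44° = 1.01×10⁻⁴ s⁻¹
Height gradient: |∂Z/∂n| = 60 m / 134000 m = 4.48×10⁻⁴
On a pressure surface, geostrophic balance gives V_g = (g/f)|∂Z/∂n|:
V_g = 9.81 × 4.48×10⁻⁴ / 1.01×10⁻⁴ = 43.4 m/s

43 m/s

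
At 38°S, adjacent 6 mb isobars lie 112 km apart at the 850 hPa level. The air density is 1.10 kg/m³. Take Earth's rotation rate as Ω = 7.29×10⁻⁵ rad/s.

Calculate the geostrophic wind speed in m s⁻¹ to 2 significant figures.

Coriolis parameter at 38°S:
f = 2Ω sin φ = 2 × 7.29×10⁻⁵ × sin 38° = 8.98×10⁻⁵ s⁻¹
Pressure gradient: |∂P/∂n| = 600 Pa / 112000 m = 5.36×10⁻³ Pa/m
Geostrophic balance (pressure-gradient force = Coriolis force):
V_g = (1/(fρ)) |∂P/∂n| = 5.36×10⁻³ / (8.98×10⁻⁵ × 1.10) = 54.3 m/s

54 m s⁻¹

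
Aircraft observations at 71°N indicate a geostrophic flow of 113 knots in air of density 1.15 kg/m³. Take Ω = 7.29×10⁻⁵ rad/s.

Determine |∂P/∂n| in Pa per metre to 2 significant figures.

Coriolis parameter at 71°N:
f = 2Ω sin φ = 2 × 7.29×10⁻⁵ × sin 71° = 1.38×10⁻⁴ s⁻¹
Wind speed in SI: 113 knots = 58.1 m/s
Geostrophic balance rearranged: |∂P/∂n| = f ρ V_g
|∂P/∂n| = 1.38×10⁻⁴ × 1.15 × 58.1 = 9.22×10⁻³ Pa/m

9.2×10⁻³ Pa/m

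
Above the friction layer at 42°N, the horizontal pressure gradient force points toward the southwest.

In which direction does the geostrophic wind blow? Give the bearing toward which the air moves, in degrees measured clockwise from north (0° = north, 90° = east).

The pressure-gradient force points toward the southwest (bearing 225°).
Geostrophic balance: in the Northern Hemisphere the Coriolis force deflects motion to the right, so the geostrophic wind blows 90° to the right of the pressure-gradient force (low pressure on the left).
Rotating 225° by 90° clockwise gives 315° — the wind blows toward the northwest.

315°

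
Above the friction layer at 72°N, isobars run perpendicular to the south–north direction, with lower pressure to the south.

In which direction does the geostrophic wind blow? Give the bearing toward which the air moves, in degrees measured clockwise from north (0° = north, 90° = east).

270°

The pressure-gradient force points toward the south (bearing 180°).
Geostrophic balance: in the Northern Hemisphere the Coriolis force deflects motion to the right, so the geostrophic wind blows 90° to the right of the pressure-gradient force (low pressure on the left).
Rotating 180° by 90° clockwise gives 270° — the wind blows toward the west.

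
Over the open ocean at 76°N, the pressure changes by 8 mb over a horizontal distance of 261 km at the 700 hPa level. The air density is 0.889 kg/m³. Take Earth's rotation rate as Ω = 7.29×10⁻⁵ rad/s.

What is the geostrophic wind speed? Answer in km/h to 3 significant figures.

87.7 km/h

Coriolis parameter at 76°N:
f = 2Ω sin φ = 2 × 7.29×10⁻⁵ × sin 76° = 1.41×10⁻⁴ s⁻¹
Pressure gradient: |∂P/∂n| = 800 Pa / 261000 m = 3.07×10⁻³ Pa/m
Geostrophic balance (pressure-gradient force = Coriolis force):
V_g = (1/(fρ)) |∂P/∂n| = 3.07×10⁻³ / (1.41×10⁻⁴ × 0.889) = 24.4 m/s
Converting: 24.4 m/s × 3.6 = 87.7 km/h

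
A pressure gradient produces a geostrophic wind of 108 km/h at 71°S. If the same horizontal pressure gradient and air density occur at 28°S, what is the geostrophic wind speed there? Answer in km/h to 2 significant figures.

220 km/h

With the same pressure gradient and density, V_g ∝ 1/f ∝ 1/sin φ.
V₂ = V₁ · sin φ₁ / sin φ₂ = 108 × sin 71° / sin 28°
V₂ = 108 × 0.9455/0.4695 = 220 km/h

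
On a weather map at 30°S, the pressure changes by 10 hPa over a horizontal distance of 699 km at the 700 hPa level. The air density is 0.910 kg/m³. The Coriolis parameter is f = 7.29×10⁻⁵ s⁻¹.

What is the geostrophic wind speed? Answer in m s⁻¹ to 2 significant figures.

Pressure gradient: |∂P/∂n| = 1000 Pa / 699000 m = 1.43×10⁻³ Pa/m
Geostrophic balance (pressure-gradient force = Coriolis force):
V_g = (1/(fρ)) |∂P/∂n| = 1.43×10⁻³ / (7.29×10⁻⁵ × 0.910) = 21.6 m/s

22 m s⁻¹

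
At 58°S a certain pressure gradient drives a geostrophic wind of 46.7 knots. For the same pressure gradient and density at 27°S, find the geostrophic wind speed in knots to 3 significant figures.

With the same pressure gradient and density, V_g ∝ 1/f ∝ 1/sin φ.
V₂ = V₁ · sin φ₁ / sin φ₂ = 46.7 × sin 58° / sin 27°
V₂ = 46.7 × 0.8480/0.4540 = 87.2 knots

87.2 knots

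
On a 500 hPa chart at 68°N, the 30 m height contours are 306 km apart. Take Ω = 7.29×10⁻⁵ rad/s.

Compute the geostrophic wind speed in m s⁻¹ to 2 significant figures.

Coriolis parameter at 68°N:
f = 2Ω sin φ = 2 × 7.29×10⁻⁵ × sin 68° = 1.35×10⁻⁴ s⁻¹
Height gradient: |∂Z/∂n| = 30 m / 306000 m = 9.80×10⁻⁵
On a pressure surface, geostrophic balance gives V_g = (g/f)|∂Z/∂n|:
V_g = 9.81 × 9.80×10⁻⁵ / 1.35×10⁻⁴ = 7.11 m/s

7.1 m s⁻¹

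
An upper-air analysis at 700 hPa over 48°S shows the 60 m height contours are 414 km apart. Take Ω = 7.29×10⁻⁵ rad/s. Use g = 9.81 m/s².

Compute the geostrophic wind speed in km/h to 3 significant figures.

47.2 km/h

Coriolis parameter at 48°S:
f = 2Ω sin φ = 2 × 7.29×10⁻⁵ × sin 48° = 1.08×10⁻⁴ s⁻¹
Height gradient: |∂Z/∂n| = 60 m / 414000 m = 1.45×10⁻⁴
On a pressure surface, geostrophic balance gives V_g = (g/f)|∂Z/∂n|:
V_g = 9.81 × 1.45×10⁻⁴ / 1.08×10⁻⁴ = 13.1 m/s
Converting: 13.1 m/s × 3.6 = 47.2 km/h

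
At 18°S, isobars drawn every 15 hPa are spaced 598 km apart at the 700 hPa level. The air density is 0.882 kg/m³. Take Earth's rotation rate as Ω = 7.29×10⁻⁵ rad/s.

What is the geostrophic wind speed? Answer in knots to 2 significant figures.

Coriolis parameter at 18°S:
f = 2Ω sin φ = 2 × 7.29×10⁻⁵ × sin 18° = 4.51×10⁻⁵ s⁻¹
Pressure gradient: |∂P/∂n| = 1500 Pa / 598000 m = 2.51×10⁻³ Pa/m
Geostrophic balance (pressure-gradient force = Coriolis force):
V_g = (1/(fρ)) |∂P/∂n| = 2.51×10⁻³ / (4.51×10⁻⁵ × 0.882) = 63.1 m/s
Converting: 63.1 m/s × 1.944 = 120 knots

120 knots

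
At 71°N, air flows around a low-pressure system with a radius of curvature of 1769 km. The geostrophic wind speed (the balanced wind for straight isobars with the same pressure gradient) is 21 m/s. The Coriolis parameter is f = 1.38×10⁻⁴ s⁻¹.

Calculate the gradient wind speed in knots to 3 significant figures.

Around a low, centrifugal force acts outward with Coriolis, so pressure-gradient force balances both:
(1/ρ)|∂P/∂n| = fV + V²/R  →  V² + fR·V − fR·V_g = 0
With fR = 1.38×10⁻⁴ × 1769×10³ m = 244 m/s:
V = [−fR + √((fR)² + 4 fR V_g)]/2 = [−244 + √(244² + 4×244×21)]/2 = 19.5 m/s
Subgeostrophic (V < V_g = 21 m/s), as expected around a low.
Converting: 19.5 m/s × 1.944 = 37.8 knots

37.8 knots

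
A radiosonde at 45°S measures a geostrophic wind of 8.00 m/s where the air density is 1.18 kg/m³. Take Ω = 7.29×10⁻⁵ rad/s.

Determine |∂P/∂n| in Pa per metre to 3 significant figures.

9.73×10⁻⁴ Pa/m

Coriolis parameter at 45°S:
f = 2Ω sin φ = 2 × 7.29×10⁻⁵ × sin 45° = 1.03×10⁻⁴ s⁻¹
Geostrophic balance rearranged: |∂P/∂n| = f ρ V_g
|∂P/∂n| = 1.03×10⁻⁴ × 1.18 × 8.00 = 9.73×10⁻⁴ Pa/m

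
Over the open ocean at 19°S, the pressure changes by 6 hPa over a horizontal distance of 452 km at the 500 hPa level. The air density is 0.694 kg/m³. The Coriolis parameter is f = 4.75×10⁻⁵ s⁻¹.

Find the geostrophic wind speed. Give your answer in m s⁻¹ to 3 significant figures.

Pressure gradient: |∂P/∂n| = 600 Pa / 452000 m = 1.33×10⁻³ Pa/m
Geostrophic balance (pressure-gradient force = Coriolis force):
V_g = (1/(fρ)) |∂P/∂n| = 1.33×10⁻³ / (4.75×10⁻⁵ × 0.694) = 40.3 m/s

40.3 m s⁻¹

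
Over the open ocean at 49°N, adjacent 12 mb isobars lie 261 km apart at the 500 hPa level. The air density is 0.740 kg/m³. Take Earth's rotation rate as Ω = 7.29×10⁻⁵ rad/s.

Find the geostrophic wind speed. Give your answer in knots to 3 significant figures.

Coriolis parameter at 49°N:
f = 2Ω sin φ = 2 × 7.29×10⁻⁵ × sin 49° = 1.10×10⁻⁴ s⁻¹
Pressure gradient: |∂P/∂n| = 1200 Pa / 261000 m = 4.60×10⁻³ Pa/m
Geostrophic balance (pressure-gradient force = Coriolis force):
V_g = (1/(fρ)) |∂P/∂n| = 4.60×10⁻³ / (1.10×10⁻⁴ × 0.740) = 56.5 m/s
Converting: 56.5 m/s × 1.944 = 110 knots

110 knots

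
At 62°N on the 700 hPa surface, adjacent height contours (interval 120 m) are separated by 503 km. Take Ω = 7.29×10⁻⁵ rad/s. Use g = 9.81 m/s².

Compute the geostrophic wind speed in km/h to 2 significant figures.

65 km/h

Coriolis parameter at 62°N:
f = 2Ω sin φ = 2 × 7.29×10⁻⁵ × sin 62° = 1.29×10⁻⁴ s⁻¹
Height gradient: |∂Z/∂n| = 120 m / 503000 m = 2.39×10⁻⁴
On a pressure surface, geostrophic balance gives V_g = (g/f)|∂Z/∂n|:
V_g = 9.81 × 2.39×10⁻⁴ / 1.29×10⁻⁴ = 18.2 m/s
Converting: 18.2 m/s × 3.6 = 65 km/h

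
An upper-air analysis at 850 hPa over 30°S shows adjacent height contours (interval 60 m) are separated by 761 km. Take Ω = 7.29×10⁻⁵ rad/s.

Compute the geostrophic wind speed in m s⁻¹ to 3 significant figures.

10.6 m s⁻¹

Coriolis parameter at 30°S:
f = 2Ω sin φ = 2 × 7.29×10⁻⁵ × sin 30° = 7.29×10⁻⁵ s⁻¹
Height gradient: |∂Z/∂n| = 60 m / 761000 m = 7.88×10⁻⁵
On a pressure surface, geostrophic balance gives V_g = (g/f)|∂Z/∂n|:
V_g = 9.81 × 7.88×10⁻⁵ / 7.29×10⁻⁵ = 10.6 m/s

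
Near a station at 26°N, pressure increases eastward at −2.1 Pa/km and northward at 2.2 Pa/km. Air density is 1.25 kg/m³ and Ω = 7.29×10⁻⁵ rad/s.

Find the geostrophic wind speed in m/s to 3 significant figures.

38.1 m/s

Coriolis parameter at 26°N:
f = 2Ω sin φ = 2 × 7.29×10⁻⁵ × sin 26° = 6.39×10⁻⁵ s⁻¹
Component geostrophic relations (x east, y north):
u_g = −(1/(fρ)) ∂P/∂y,  v_g = (1/(fρ)) ∂P/∂x
u_g = −(2.2×10⁻³)/(6.39×10⁻⁵ × 1.25) = −27.5 m/s;  v_g = (−2.1×10⁻³)/(6.39×10⁻⁵ × 1.25) = −26.3 m/s
|V_g| = √(u_g² + v_g²) = 38.1 m/s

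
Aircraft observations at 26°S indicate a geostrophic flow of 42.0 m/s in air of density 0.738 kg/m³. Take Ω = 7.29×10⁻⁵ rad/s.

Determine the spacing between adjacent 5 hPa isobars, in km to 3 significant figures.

252 km

Coriolis parameter at 26°S:
f = 2Ω sin φ = 2 × 7.29×10⁻⁵ × sin 26° = 6.39×10⁻⁵ s⁻¹
Geostrophic balance rearranged: |∂P/∂n| = f ρ V_g
|∂P/∂n| = 6.39×10⁻⁵ × 0.738 × 42.0 = 1.98×10⁻³ Pa/m
Isobar spacing: Δn = ΔP/|∂P/∂n| = 500 Pa / 1.98×10⁻³ Pa/m = 252386 m ≈ 252 km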